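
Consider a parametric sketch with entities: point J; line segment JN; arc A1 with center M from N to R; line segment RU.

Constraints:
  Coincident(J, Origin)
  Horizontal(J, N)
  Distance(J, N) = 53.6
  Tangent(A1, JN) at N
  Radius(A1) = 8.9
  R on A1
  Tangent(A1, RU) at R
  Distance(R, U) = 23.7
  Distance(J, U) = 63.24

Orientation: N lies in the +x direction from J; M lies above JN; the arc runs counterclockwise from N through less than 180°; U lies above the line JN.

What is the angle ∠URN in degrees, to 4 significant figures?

124.2°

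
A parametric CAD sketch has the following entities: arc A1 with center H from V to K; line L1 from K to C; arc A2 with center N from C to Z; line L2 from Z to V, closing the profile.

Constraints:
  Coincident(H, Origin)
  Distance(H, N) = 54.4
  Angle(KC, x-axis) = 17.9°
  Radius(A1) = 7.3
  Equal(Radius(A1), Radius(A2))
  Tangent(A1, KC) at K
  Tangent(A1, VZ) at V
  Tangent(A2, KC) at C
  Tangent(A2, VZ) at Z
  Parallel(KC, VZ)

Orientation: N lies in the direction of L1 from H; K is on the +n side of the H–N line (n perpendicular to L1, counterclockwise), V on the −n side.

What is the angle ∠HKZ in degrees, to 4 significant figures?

74.98°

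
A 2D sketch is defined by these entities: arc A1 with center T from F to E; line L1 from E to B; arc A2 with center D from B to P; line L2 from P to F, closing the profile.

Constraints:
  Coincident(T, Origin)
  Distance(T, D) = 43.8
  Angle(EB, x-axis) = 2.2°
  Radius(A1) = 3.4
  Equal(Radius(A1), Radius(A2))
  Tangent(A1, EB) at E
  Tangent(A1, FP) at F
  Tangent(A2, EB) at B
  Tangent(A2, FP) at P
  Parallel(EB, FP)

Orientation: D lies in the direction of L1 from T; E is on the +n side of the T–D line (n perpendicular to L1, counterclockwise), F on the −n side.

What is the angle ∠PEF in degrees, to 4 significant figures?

81.18°

The slot axis is L1's direction at 2.2°, so u = (cos 2.2°, sin 2.2°) = (0.9993, 0.03839) and n = (−sin 2.2°, cos 2.2°) = (-0.03839, 0.9993). T is at the origin and D lies 43.8 along u from T, so D = 43.8·u = (43.77, 1.681). Tangency of A1 to both parallel lines with radius 3.4 puts E and F at T ± 3.4·n: E = (-0.1305, 3.397), F = (0.1305, -3.397). Equal radii place B and P the same way about D: B = D + 3.4·n = (43.64, 5.079), P = D − 3.4·n = (43.90, -1.716). Then cos ∠PEF = EP·EF / (|EP||EF|), giving 81.18°.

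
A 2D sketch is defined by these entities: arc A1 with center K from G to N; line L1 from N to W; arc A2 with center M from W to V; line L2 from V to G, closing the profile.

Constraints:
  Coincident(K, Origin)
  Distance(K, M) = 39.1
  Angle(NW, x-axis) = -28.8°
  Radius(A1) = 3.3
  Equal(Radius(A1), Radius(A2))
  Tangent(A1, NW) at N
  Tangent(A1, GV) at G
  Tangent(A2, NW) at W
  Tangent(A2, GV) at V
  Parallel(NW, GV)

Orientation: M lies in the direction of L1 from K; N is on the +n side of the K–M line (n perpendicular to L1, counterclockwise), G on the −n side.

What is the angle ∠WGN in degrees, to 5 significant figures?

80.419°

The slot axis is L1's direction at -28.8°, so u = (cos -28.8°, sin -28.8°) = (0.87631, -0.48175) and n = (−sin -28.8°, cos -28.8°) = (0.48175, 0.87631). K is at the origin and M lies 39.1 along u from K, so M = 39.1·u = (34.264, -18.837). Tangency of A1 to both parallel lines with radius 3.3 puts N and G at K ± 3.3·n: N = (1.5898, 2.8918), G = (-1.5898, -2.8918). Equal radii place W and V the same way about M: W = M + 3.3·n = (35.853, -15.945), V = M − 3.3·n = (32.674, -21.728). Then cos ∠WGN = GW·GN / (|GW||GN|), giving 80.419°.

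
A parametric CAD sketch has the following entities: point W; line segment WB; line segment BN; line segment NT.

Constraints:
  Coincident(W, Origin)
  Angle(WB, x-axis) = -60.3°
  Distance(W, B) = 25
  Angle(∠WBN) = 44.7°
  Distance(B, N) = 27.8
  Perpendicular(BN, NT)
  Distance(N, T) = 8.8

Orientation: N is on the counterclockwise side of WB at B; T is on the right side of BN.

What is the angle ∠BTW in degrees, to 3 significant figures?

51.6°

∠WBN = 44.7°, so BN runs at -60.3° + (180° − 44.7°) = 75.0° from the x-axis; with |BN| = 27.8, N = B + 27.8·(cos 75.0°, sin 75.0°) = (19.6, 5.14). BN is perpendicular to NT; with |NT| = 8.8 on the right of BN, T = N + 8.8·(0.966, -0.259) = (28.1, 2.86). Then cos ∠BTW = TB·TW / (|TB||TW|), giving 51.6°.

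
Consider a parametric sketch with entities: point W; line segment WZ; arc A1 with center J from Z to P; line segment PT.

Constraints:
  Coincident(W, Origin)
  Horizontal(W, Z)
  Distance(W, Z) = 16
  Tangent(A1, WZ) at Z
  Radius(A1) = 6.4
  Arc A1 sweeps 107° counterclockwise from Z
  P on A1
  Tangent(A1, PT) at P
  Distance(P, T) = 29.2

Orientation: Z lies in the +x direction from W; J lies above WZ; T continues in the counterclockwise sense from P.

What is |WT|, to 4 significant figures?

38.66

W is at the origin; WZ is horizontal with |WZ| = 16.0 and Z on the +x side, so Z = (16.00, 0.000). A1 meets WZ tangentially, so JZ is at right angles to WZ, so J = Z + (0, 6.4) = (16.00, 6.400). On A1, Z sits at bearing -90° from J; a 107° counterclockwise sweep puts P at bearing 17°, so P = J + 6.4·(cos 17°, sin 17°) = (22.12, 8.271). The tangent condition forces JP to be normal to PT, so PT runs along (−sin 17°, cos 17°); with |PT| = 29.2, T = (13.58, 36.20). Then |WT| = |T − W| = 38.66.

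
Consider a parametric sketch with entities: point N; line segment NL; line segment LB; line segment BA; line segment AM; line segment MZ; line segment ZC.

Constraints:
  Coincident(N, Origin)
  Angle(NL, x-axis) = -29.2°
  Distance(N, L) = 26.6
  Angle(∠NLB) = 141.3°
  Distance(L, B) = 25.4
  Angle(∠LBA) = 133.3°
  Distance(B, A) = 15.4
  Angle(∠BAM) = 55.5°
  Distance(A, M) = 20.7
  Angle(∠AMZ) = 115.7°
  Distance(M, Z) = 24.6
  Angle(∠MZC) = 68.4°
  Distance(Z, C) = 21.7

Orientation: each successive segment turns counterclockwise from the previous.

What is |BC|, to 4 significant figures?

11.07

N is at the origin; NL runs at -29.2° with length 26.6, so L = (23.22, -12.98). ∠NLB = 141.3° gives LB at 9.500° from the x-axis; with |LB| = 25.4, B = (48.27, -8.785). ∠LBA = 133.3° gives BA at 56.20° from the x-axis; with |BA| = 15.4, A = (56.84, 4.012). ∠BAM = 55.5° gives AM at -179.3° from the x-axis; with |AM| = 20.7, M = (36.14, 3.759). ∠AMZ = 115.7° gives MZ at -115.0° from the x-axis; with |MZ| = 24.6, Z = (25.74, -18.54). ∠MZC = 68.4° gives ZC at -3.400° from the x-axis; with |ZC| = 21.7, C = (47.41, -19.82). Then |BC| = |C − B| = 11.07.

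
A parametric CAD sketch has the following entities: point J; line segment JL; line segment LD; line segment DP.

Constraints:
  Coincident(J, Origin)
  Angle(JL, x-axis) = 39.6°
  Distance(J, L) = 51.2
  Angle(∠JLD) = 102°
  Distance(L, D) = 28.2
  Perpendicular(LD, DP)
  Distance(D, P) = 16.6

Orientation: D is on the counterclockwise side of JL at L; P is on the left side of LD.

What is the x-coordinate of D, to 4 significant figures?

26.39

J is at the origin; JL runs at 39.6° with length 51.2, so L = 51.2·(cos 39.6°, sin 39.6°) = (39.45, 32.64). ∠JLD = 102.0°, so LD runs at 39.6° + (180° − 102.0°) = 117.6° from the x-axis; with |LD| = 28.2, D = L + 28.2·(cos 117.6°, sin 117.6°) = (26.39, 57.63). So D.x = 26.39.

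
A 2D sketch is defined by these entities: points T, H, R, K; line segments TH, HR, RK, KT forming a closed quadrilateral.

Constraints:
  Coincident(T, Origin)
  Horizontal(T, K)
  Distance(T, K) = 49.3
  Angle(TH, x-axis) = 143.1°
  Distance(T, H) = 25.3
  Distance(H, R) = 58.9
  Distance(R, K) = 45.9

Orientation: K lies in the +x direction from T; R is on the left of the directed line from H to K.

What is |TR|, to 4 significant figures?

53.17

Checks: |HR| = 58.90 ✓; |RK| = 45.90 ✓.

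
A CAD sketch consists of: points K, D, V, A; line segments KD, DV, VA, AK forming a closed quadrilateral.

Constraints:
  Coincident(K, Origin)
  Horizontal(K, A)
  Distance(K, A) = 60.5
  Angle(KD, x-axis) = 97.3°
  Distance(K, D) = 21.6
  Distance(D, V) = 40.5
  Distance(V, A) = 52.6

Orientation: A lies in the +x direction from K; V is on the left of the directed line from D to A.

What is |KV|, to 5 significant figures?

53.596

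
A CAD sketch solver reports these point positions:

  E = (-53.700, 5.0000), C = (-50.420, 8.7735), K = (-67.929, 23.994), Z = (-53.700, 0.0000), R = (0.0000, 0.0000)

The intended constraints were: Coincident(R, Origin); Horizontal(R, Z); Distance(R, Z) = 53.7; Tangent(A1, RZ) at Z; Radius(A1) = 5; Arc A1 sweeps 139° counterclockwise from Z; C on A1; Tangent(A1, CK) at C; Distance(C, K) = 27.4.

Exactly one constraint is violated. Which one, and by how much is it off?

Distance(C, K) = 27.4 — off by 4.20.

R = (0.00, 0.00) ✓; R.y = 0.00, Z.y = 0.00 ✓; |RZ| = 53.70 ✓; ∠(EZ, ZR) = 90.00° ✓; |EZ| = 5.000 ✓; bearing(E→C) − bearing(E→Z) = 139.0° ✓; |EC| = 5.000 ✓; ∠(EC, CK) = 90.00° ✓; |CK| = 23.20 ✗.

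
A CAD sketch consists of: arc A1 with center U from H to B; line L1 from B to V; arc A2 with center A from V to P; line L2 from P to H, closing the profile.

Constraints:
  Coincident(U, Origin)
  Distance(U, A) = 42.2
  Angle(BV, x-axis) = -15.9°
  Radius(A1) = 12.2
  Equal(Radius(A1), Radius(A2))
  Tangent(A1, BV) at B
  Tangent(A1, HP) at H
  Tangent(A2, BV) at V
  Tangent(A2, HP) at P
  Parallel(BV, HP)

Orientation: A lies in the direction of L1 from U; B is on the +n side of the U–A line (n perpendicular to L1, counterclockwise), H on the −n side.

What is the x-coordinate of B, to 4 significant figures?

3.342

The slot axis is L1's direction at -15.9°, so u = (cos -15.9°, sin -15.9°) = (0.9617, -0.2740) and n = (−sin -15.9°, cos -15.9°) = (0.2740, 0.9617). U is at the origin and A lies 42.2 along u from U, so A = 42.2·u = (40.59, -11.56). Tangency of A1 to both parallel lines with radius 12.2 puts B and H at U ± 12.2·n: B = (3.342, 11.73), H = (-3.342, -11.73). So B.x = 3.342.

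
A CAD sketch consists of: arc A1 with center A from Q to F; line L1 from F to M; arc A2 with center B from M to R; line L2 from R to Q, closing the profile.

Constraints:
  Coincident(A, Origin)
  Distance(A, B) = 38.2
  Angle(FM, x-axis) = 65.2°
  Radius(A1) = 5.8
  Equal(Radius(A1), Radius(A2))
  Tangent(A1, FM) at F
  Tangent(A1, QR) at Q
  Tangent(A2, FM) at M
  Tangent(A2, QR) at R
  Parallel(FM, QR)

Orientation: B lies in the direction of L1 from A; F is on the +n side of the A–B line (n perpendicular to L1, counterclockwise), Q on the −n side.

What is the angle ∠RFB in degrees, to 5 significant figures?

8.2583°

Tangency of A1 to both parallel lines with radius 5.8 puts F and Q at A ± 5.8·n: F = (-5.2651, 2.4328), Q = (5.2651, -2.4328). Equal radii place M and R the same way about B: M = B + 5.8·n = (10.758, 37.110), R = B − 5.8·n = (21.288, 32.244). Then cos ∠RFB = FR·FB / (|FR||FB|), giving 8.2583°.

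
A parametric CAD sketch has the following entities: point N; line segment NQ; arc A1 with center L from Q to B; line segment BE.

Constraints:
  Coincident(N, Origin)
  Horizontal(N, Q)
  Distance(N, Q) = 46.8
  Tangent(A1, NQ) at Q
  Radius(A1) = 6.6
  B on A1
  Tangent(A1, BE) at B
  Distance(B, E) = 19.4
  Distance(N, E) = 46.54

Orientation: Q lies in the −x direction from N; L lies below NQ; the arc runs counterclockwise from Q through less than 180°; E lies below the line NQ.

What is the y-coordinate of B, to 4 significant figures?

-10.96

Checks: |LB| = 6.600 ✓; ∠(LB, BE) = 90.00° ✓; |BE| = 19.40 ✓; |NE| = 46.54 ✓.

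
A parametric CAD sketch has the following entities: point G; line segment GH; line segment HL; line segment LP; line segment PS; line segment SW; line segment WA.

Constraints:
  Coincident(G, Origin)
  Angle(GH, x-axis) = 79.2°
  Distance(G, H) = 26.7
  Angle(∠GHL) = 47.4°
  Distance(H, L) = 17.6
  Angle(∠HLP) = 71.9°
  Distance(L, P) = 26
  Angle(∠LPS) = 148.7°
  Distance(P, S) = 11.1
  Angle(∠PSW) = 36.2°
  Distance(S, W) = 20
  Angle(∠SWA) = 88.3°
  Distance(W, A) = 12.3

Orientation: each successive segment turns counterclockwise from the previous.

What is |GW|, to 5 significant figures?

14.342

G is at the origin; GH runs at 79.2° with length 26.7, so H = (5.0031, 26.227). ∠GHL = 47.4° gives HL at -148.20° from the x-axis; with |HL| = 17.6, L = (-9.9550, 16.953). ∠HLP = 71.9° gives LP at -40.100° from the x-axis; with |LP| = 26.0, P = (9.9329, 0.20543). ∠LPS = 148.7° gives PS at -8.8000° from the x-axis; with |PS| = 11.1, S = (20.902, -1.4927). ∠PSW = 36.2° gives SW at 135.00° from the x-axis; with |SW| = 20.0, W = (6.7601, 12.649). Then |GW| = |W − G| = 14.342.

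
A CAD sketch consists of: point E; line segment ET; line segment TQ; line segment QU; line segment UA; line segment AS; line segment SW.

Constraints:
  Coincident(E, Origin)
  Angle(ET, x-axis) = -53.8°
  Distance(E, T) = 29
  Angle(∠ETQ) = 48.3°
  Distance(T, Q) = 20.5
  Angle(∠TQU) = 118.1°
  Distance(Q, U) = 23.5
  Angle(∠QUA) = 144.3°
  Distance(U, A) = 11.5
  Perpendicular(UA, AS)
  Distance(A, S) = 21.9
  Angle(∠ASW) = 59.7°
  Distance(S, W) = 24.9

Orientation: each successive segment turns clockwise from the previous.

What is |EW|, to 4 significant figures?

12.83

E is at the origin; ET runs at -53.8° with length 29.0, so T = (17.13, -23.40). ∠ETQ = 48.3° gives TQ at 174.5° from the x-axis; with |TQ| = 20.5, Q = (-3.278, -21.44). ∠TQU = 118.1° gives QU at 112.6° from the x-axis; with |QU| = 23.5, U = (-12.31, 0.2584). ∠QUA = 144.3° gives UA at 76.90° from the x-axis; with |UA| = 11.5, A = (-9.703, 11.46). UA is perpendicular to AS, so AS runs at -13.10°; with |AS| = 21.9, S = (11.63, 6.495). ∠ASW = 59.7° gives SW at -133.4° from the x-axis; with |SW| = 24.9, W = (-5.481, -11.60). Then |EW| = |W − E| = 12.83.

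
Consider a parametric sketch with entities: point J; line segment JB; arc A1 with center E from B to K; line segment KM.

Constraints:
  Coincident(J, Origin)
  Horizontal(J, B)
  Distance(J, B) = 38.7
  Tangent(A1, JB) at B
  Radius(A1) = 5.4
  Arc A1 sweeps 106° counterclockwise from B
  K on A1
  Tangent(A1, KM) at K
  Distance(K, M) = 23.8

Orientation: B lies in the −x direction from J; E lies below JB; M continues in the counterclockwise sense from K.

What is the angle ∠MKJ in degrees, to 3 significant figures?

82.9°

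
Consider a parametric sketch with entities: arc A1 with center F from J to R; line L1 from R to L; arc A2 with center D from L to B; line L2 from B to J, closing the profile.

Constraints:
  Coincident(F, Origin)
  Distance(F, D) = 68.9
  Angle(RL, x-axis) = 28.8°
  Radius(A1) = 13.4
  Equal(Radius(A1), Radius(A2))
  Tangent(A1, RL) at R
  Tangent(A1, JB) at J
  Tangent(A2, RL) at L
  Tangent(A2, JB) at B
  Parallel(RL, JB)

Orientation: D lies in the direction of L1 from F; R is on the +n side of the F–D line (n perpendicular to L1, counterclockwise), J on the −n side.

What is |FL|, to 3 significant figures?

70.2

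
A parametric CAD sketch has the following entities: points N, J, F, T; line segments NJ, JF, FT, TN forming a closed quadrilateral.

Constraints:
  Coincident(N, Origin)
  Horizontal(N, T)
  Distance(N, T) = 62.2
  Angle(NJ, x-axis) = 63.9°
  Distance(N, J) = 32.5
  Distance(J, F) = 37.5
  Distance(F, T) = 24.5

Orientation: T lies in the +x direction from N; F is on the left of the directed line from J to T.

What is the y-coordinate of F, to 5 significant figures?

21.825

N is at the origin; NT is horizontal with |NT| = 62.2 and T in +x, so T = (62.2, 0). NJ runs at 63.9° with |NJ| = 32.5, so J = (14.298, 29.186). F is determined by |JF| = 37.5 and |FT| = 24.5 together: it lies at the intersection of circle(J, 37.5) and circle(T, 24.5). With |JT| = 56.093, the foot of the radical line on JT is 35.231 from J and the perpendicular offset is √(37.5² − 35.231²) = 12.846. Taking the left-of-JT solution: F = (51.069, 21.825).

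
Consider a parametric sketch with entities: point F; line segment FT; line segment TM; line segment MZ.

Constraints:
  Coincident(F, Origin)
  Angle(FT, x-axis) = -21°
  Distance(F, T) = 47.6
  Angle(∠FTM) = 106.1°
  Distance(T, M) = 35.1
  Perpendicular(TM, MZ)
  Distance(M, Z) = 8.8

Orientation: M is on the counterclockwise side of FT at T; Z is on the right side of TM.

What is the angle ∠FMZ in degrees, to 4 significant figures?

133.4°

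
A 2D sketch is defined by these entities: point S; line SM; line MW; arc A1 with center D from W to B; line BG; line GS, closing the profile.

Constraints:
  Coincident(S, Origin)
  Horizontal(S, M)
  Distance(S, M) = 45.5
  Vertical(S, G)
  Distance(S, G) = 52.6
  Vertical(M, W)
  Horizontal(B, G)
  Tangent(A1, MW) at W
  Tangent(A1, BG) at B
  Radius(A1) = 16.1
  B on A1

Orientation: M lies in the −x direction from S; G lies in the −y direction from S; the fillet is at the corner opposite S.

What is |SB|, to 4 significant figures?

60.26

The virtual corner opposite S is at (-45.50, -52.60). Since A1 is tangent to MW there, DW ⟂ MW and A1 meets BG tangentially, so DB is at right angles to BG, with radius 16.1, so the center D sits 16.1 in from both sides at D = (-29.40, -36.50). That places the tangent points at W = (-45.50, -36.50) on MW and B = (-29.40, -52.60) on BG. Then |SB| = |B − S| = 60.26.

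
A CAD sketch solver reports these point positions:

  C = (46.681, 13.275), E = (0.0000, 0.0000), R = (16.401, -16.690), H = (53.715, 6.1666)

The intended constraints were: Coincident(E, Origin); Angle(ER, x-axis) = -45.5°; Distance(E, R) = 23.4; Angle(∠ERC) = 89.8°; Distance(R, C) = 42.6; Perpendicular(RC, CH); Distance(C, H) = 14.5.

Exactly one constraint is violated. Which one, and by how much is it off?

Distance(C, H) = 14.5 — off by 4.50.

E = (0.00, 0.00) ✓; ER at -45.50° ✓; |ER| = 23.40 ✓; ∠ERC = 89.80° ✓; |RC| = 42.60 ✓; ∠(RC, CH) = 90.00° ✓; |CH| = 10.00 ✗.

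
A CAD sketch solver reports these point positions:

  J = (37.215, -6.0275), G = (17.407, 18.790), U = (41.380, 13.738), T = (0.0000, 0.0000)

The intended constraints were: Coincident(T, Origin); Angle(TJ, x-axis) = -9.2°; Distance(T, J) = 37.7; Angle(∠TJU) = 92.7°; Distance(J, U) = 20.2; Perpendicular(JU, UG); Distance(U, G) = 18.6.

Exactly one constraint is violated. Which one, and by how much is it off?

Distance(U, G) = 18.6 — off by 5.90.

T = (0.00, 0.00) ✓; TJ at -9.200° ✓; |TJ| = 37.70 ✓; ∠TJU = 92.70° ✓; |JU| = 20.20 ✓; ∠(JU, UG) = 90.00° ✓; |UG| = 24.50 ✗.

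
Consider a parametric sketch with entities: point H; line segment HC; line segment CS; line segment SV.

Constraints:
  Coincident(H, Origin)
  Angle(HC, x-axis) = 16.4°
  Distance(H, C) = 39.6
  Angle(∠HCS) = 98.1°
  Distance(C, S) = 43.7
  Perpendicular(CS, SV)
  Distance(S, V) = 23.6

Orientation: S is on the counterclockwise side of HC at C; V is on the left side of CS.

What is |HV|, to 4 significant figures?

51.69

H is at the origin; HC runs at 16.4° with length 39.6, so C = 39.6·(cos 16.4°, sin 16.4°) = (37.99, 11.18). ∠HCS = 98.1°, so CS runs at 16.4° + (180° − 98.1°) = 98.30° from the x-axis; with |CS| = 43.7, S = C + 43.7·(cos 98.30°, sin 98.30°) = (31.68, 54.42). CS is perpendicular to SV; with |SV| = 23.6 on the left of CS, V = S + 23.6·(-0.9895, -0.1444) = (8.328, 51.02). Then |HV| = |V − H| = 51.69.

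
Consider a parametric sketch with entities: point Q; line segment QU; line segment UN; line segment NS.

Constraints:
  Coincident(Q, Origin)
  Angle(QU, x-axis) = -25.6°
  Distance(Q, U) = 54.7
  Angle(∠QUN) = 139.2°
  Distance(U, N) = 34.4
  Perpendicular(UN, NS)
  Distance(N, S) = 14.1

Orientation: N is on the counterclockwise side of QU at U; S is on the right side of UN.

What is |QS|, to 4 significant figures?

90.73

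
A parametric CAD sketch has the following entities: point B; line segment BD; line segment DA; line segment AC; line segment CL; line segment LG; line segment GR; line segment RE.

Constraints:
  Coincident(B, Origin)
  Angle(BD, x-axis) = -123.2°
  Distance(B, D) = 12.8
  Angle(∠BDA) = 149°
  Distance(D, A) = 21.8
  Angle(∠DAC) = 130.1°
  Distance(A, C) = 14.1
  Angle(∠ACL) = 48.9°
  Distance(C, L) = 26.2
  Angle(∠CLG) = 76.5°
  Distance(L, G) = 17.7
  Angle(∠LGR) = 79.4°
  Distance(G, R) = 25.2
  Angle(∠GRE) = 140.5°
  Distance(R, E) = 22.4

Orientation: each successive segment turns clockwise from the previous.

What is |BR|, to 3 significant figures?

43.0

∠CLG = 76.5° gives LG at -78.7° from the x-axis; with |LG| = 17.7, G = (-12.3, -20.8). ∠LGR = 79.4° gives GR at -179° from the x-axis; with |GR| = 25.2, R = (-37.5, -21.1). Then |BR| = |R − B| = 43.0.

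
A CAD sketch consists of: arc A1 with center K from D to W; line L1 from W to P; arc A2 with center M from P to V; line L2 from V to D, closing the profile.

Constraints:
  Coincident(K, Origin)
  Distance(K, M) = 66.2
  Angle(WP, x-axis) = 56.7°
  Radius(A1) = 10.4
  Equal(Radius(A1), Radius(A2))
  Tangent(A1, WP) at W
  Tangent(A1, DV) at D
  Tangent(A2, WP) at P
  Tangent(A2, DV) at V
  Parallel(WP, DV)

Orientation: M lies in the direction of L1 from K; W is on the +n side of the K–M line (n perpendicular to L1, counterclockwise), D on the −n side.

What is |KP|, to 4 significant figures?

67.01

The slot axis is L1's direction at 56.7°, so u = (cos 56.7°, sin 56.7°) = (0.5490, 0.8358) and n = (−sin 56.7°, cos 56.7°) = (-0.8358, 0.5490). K is at the origin and M lies 66.2 along u from K, so M = 66.2·u = (36.35, 55.33). Tangency of A1 to both parallel lines with radius 10.4 puts W and D at K ± 10.4·n: W = (-8.692, 5.710), D = (8.692, -5.710). Equal radii place P and V the same way about M: P = M + 10.4·n = (27.65, 61.04), V = M − 10.4·n = (45.04, 49.62). Then |KP| = |P − K| = 67.01.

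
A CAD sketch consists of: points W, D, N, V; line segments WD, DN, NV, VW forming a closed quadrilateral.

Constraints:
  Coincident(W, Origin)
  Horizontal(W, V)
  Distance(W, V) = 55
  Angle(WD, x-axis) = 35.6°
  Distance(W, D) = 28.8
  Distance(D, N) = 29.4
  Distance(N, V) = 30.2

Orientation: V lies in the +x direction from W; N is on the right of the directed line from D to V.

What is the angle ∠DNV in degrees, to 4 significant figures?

73.72°

Checks: |DN| = 29.40 ✓; |NV| = 30.20 ✓.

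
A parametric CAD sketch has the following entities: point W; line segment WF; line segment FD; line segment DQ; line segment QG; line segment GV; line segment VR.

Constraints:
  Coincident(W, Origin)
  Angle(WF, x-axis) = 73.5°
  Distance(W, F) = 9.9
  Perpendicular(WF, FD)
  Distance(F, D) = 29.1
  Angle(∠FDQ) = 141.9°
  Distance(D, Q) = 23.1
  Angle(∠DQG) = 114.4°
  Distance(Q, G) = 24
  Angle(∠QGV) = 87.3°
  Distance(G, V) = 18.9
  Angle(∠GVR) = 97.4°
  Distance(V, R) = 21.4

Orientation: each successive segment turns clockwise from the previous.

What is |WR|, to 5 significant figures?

26.837

W is at the origin; WF runs at 73.5° with length 9.9, so F = (2.8118, 9.4923). WF is perpendicular to FD, so FD runs at -16.500°; with |FD| = 29.1, D = (30.713, 1.2275). ∠FDQ = 141.9° gives DQ at -54.600° from the x-axis; with |DQ| = 23.1, Q = (44.095, -17.602). ∠DQG = 114.4° gives QG at -120.20° from the x-axis; with |QG| = 24.0, G = (32.022, -38.345). ∠QGV = 87.3° gives GV at 147.10° from the x-axis; with |GV| = 18.9, V = (16.154, -28.079). ∠GVR = 97.4° gives VR at 64.500° from the x-axis; with |VR| = 21.4, R = (25.366, -8.7633). Then |WR| = |R − W| = 26.837.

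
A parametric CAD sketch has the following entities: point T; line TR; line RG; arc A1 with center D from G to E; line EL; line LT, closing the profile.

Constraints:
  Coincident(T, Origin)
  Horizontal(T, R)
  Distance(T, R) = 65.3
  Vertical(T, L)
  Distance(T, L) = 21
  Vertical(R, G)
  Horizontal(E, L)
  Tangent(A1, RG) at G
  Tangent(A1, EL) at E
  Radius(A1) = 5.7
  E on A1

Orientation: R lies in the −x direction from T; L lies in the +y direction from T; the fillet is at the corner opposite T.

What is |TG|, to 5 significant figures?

67.068

The virtual corner opposite T is at (-65.300, 21.000). Tangency of A1 to RG means the radius DG is perpendicular to RG and tangency of A1 to EL means the radius DE is perpendicular to EL, with radius 5.7, so the center D sits 5.7 in from both sides at D = (-59.600, 15.300). That places the tangent points at G = (-65.300, 15.300) on RG and E = (-59.600, 21.000) on EL. Then |TG| = |G − T| = 67.068.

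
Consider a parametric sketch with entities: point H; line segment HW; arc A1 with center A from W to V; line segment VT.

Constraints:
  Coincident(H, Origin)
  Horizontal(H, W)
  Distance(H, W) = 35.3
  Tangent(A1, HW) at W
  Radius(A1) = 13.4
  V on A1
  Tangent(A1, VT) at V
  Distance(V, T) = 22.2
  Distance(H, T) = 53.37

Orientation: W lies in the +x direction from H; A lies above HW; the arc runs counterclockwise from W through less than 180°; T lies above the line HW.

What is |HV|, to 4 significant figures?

51.05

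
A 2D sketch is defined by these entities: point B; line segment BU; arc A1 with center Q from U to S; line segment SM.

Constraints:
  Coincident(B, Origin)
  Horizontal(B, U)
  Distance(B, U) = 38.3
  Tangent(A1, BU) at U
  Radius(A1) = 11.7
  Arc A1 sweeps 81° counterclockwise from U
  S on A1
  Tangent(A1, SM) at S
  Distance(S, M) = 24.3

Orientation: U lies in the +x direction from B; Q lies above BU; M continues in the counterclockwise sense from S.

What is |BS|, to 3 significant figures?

50.8

B is at the origin; BU is horizontal with |BU| = 38.3 and U on the +x side, so U = (38.3, 0.00). The tangent condition forces QU to be normal to BU, so Q = U + (0, 11.7) = (38.3, 11.7). On A1, U sits at bearing -90° from Q; an 81° counterclockwise sweep puts S at bearing -9°, so S = Q + 11.7·(cos -9°, sin -9°) = (49.9, 9.87). Then |BS| = |S − B| = 50.8.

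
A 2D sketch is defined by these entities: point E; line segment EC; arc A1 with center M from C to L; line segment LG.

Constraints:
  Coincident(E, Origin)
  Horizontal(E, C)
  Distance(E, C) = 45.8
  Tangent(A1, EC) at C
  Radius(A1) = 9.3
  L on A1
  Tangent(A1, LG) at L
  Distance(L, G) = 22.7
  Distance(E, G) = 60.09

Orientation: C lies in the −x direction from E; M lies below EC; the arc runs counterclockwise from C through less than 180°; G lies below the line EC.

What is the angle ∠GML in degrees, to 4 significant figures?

67.72°

E is at the origin; E and C share the same y with |EC| = 45.8 and C on the −x side, so C = (-45.80, 0.000). Since A1 is tangent to EC there, MC ⟂ EC, so M = C + (0, -9.3) = (-45.80, -9.300). Since ML ⟂ LG (tangency), |MG| = √(9.3² + 22.7²) = 24.53 regardless of where L sits on A1. So G lies on both circle(E, 60.09) and circle(M, 24.53); the below-EC intersection is G = (-49.89, -33.49). L is the foot of the tangent from G: L = (-54.87, -11.34).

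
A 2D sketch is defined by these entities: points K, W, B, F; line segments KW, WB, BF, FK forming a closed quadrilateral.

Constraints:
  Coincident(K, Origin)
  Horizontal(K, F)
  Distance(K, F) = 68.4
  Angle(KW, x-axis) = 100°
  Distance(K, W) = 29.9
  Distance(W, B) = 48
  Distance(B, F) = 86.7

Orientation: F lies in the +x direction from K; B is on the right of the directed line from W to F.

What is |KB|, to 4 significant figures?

23.88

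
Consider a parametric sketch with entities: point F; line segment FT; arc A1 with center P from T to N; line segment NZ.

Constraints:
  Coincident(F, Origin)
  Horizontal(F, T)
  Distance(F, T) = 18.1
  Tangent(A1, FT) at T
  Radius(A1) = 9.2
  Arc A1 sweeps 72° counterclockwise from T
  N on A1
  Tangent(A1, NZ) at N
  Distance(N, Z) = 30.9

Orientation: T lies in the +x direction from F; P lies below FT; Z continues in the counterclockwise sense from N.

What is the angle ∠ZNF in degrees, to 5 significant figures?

106.21°

F is at the origin; F and T share the same y with |FT| = 18.1 and T on the +x side, so T = (18.100, 0.0000). The tangent condition forces PT to be normal to FT, so P = T + (0, -9.2) = (18.100, -9.2000). On A1, T sits at bearing 90° from P; a 72° counterclockwise sweep puts N at bearing 162°, so N = P + 9.2·(cos 162°, sin 162°) = (9.3503, -6.3570). A1 meets NZ tangentially, so PN is at right angles to NZ, so NZ runs along (−sin 162°, cos 162°); with |NZ| = 30.9, Z = (-0.19835, -35.745). Then cos ∠ZNF = NZ·NF / (|NZ||NF|), giving 106.21°.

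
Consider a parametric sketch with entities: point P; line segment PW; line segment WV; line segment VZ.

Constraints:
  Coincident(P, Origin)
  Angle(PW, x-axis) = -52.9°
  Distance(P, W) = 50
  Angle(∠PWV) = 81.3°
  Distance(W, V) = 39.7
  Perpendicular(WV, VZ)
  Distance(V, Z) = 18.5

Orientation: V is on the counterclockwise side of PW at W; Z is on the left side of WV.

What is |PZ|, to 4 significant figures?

44.60

∠PWV = 81.3°, so WV runs at -52.9° + (180° − 81.3°) = 45.80° from the x-axis; with |WV| = 39.7, V = W + 39.7·(cos 45.80°, sin 45.80°) = (57.84, -11.42). WV ⟂ VZ; with |VZ| = 18.5 on the left of WV, Z = V + 18.5·(-0.7169, 0.6972) = (44.58, 1.480). Then |PZ| = |Z − P| = 44.60.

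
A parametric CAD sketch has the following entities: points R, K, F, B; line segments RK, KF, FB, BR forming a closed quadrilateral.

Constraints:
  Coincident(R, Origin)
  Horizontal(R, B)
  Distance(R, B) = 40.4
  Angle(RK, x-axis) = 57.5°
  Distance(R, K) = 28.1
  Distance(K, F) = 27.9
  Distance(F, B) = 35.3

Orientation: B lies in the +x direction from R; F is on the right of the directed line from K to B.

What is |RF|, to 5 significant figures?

5.7001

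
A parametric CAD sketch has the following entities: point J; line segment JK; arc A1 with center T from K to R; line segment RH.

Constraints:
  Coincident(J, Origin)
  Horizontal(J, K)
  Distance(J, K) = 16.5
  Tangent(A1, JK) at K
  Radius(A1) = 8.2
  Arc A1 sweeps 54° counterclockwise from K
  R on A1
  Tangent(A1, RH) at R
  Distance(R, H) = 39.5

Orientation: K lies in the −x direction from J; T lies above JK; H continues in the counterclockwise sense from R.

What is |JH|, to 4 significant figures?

37.77

J is at the origin; JK is horizontal with |JK| = 16.5 and K on the −x side, so K = (-16.50, 0.000). Since A1 is tangent to JK there, TK ⟂ JK, so T = K + (0, 8.2) = (-16.50, 8.200). On A1, K sits at bearing -90° from T; a 54° counterclockwise sweep puts R at bearing -36°, so R = T + 8.2·(cos -36°, sin -36°) = (-9.866, 3.380). A1 meets RH tangentially, so TR is at right angles to RH, so RH runs along (−sin -36°, cos -36°); with |RH| = 39.5, H = (13.35, 35.34). Then |JH| = |H − J| = 37.77.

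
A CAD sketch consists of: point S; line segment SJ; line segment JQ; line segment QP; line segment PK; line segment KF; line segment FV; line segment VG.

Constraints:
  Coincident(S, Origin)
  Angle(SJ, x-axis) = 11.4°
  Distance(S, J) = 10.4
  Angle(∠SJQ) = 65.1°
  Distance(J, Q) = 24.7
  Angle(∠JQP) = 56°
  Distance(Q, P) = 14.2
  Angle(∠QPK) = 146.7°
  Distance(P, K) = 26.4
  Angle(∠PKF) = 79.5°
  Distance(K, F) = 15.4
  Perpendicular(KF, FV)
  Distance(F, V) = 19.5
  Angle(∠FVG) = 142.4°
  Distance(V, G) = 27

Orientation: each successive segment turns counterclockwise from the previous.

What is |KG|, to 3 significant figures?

40.9

S is at the origin; SJ runs at 11.4° with length 10.4, so J = (10.2, 2.06). ∠SJQ = 65.1° gives JQ at 126° from the x-axis; with |JQ| = 24.7, Q = (-4.43, 22.0). ∠JQP = 56.0° gives QP at -110° from the x-axis; with |QP| = 14.2, P = (-9.21, 8.59). ∠QPK = 146.7° gives PK at -76.4° from the x-axis; with |PK| = 26.4, K = (-3.01, -17.1). ∠PKF = 79.5° gives KF at 24.1° from the x-axis; with |KF| = 15.4, F = (11.1, -10.8). KF is perpendicular to FV, so FV runs at 114°; with |FV| = 19.5, V = (3.09, 7.02). ∠FVG = 142.4° gives VG at 152° from the x-axis; with |VG| = 27.0, G = (-20.7, 19.8). Then |KG| = |G − K| = 40.9.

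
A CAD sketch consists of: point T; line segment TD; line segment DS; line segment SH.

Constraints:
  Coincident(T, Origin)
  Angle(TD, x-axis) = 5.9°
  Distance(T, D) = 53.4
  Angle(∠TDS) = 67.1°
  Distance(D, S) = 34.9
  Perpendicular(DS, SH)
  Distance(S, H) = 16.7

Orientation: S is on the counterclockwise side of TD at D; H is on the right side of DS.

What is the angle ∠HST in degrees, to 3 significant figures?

164°

T is at the origin; TD runs at 5.9° with length 53.4, so D = 53.4·(cos 5.9°, sin 5.9°) = (53.1, 5.49). ∠TDS = 67.1°, so DS runs at 5.9° + (180° − 67.1°) = 119° from the x-axis; with |DS| = 34.9, S = D + 34.9·(cos 119°, sin 119°) = (36.3, 36.1). DS is perpendicular to SH; with |SH| = 16.7 on the right of DS, H = S + 16.7·(0.876, 0.482) = (50.9, 44.1). Then cos ∠HST = SH·ST / (|SH||ST|), giving 164°.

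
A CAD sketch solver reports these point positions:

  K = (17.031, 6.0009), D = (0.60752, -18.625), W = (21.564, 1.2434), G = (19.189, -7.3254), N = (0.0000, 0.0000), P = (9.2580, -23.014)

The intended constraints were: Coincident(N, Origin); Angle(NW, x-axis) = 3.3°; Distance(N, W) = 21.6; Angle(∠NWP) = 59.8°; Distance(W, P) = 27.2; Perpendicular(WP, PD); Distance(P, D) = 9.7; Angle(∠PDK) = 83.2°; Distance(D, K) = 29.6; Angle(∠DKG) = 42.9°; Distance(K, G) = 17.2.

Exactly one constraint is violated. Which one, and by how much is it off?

Distance(K, G) = 17.2 — off by 3.70.

N = (0.00, 0.00) ✓; NW at 3.300° ✓; |NW| = 21.60 ✓; ∠NWP = 59.80° ✓; |WP| = 27.20 ✓; ∠(WP, PD) = 90.00° ✓; |PD| = 9.700 ✓; ∠PDK = 83.20° ✓; |DK| = 29.60 ✓; ∠DKG = 42.90° ✓; |KG| = 13.50 ✗.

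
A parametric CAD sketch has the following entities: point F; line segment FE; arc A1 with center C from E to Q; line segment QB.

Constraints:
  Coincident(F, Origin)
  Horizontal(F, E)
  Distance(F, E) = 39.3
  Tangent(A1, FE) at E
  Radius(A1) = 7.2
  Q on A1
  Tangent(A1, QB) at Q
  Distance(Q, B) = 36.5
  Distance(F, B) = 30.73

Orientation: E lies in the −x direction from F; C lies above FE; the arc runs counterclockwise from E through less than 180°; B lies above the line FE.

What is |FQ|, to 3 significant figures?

34.1

Checks: |CQ| = 7.200 ✓; ∠(CQ, QB) = 90.00° ✓; |QB| = 36.50 ✓; |FB| = 30.73 ✓.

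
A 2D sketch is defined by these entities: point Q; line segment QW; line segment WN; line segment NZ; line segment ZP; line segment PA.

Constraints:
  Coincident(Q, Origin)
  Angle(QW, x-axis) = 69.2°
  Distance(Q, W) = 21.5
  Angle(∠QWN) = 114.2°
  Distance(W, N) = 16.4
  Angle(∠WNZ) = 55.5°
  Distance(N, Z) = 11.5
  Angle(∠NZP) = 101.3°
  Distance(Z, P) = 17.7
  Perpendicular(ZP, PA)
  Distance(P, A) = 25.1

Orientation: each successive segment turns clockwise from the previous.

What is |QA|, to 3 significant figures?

42.0

∠NZP = 101.3° gives ZP at 160° from the x-axis; with |ZP| = 17.7, P = (1.41, 17.2). ZP is perpendicular to PA, so PA runs at 70.2°; with |PA| = 25.1, A = (9.91, 40.8). Then |QA| = |A − Q| = 42.0.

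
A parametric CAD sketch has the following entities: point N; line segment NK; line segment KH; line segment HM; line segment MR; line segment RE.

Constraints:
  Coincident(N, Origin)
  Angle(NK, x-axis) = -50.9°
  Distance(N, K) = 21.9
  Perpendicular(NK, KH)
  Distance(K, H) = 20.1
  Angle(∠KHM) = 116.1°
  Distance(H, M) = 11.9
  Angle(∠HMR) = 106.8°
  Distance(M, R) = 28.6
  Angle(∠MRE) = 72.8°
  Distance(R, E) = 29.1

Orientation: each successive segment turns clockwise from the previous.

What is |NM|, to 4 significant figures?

27.71

NK is perpendicular to KH, so KH runs at -140.9°; with |KH| = 20.1, H = (-1.787, -29.67). ∠KHM = 116.1° gives HM at 155.2° from the x-axis; with |HM| = 11.9, M = (-12.59, -24.68). Then |NM| = |M − N| = 27.71.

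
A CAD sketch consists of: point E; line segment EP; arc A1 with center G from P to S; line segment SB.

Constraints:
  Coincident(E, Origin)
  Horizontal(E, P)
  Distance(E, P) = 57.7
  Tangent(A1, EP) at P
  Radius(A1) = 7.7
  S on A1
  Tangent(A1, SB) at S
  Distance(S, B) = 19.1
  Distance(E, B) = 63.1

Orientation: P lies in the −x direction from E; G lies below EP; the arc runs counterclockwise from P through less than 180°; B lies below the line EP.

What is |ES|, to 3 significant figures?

65.6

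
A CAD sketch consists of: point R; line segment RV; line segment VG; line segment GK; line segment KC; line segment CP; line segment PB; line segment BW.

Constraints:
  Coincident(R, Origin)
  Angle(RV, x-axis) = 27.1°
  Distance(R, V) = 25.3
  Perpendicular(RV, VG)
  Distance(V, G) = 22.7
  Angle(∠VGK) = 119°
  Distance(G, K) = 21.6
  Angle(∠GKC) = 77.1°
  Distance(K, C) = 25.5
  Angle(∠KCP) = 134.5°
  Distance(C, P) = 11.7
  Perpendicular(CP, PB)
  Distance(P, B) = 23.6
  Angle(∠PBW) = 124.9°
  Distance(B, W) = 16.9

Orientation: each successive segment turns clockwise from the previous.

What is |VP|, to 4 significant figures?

20.28

R is at the origin; RV runs at 27.1° with length 25.3, so V = (22.52, 11.53). RV ⟂ VG, so VG runs at -62.90°; with |VG| = 22.7, G = (32.86, -8.683). ∠VGK = 119.0° gives GK at -123.9° from the x-axis; with |GK| = 21.6, K = (20.82, -26.61). ∠GKC = 77.1° gives KC at 133.2° from the x-axis; with |KC| = 25.5, C = (3.360, -8.022). ∠KCP = 134.5° gives CP at 87.70° from the x-axis; with |CP| = 11.7, P = (3.830, 3.668). Then |VP| = |P − V| = 20.28.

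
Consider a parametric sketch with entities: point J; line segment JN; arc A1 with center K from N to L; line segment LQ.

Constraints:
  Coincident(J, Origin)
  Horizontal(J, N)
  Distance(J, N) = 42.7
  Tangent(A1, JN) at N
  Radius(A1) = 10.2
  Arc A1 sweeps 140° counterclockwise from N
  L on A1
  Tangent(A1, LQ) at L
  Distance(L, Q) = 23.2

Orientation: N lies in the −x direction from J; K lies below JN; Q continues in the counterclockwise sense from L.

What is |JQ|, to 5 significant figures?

45.557

On A1, N sits at bearing 90° from K; a 140° counterclockwise sweep puts L at bearing 230°, so L = K + 10.2·(cos 230°, sin 230°) = (-49.256, -18.014). Since A1 is tangent to LQ there, KL ⟂ LQ, so LQ runs along (−sin 230°, cos 230°); with |LQ| = 23.2, Q = (-31.484, -32.926). Then |JQ| = |Q − J| = 45.557.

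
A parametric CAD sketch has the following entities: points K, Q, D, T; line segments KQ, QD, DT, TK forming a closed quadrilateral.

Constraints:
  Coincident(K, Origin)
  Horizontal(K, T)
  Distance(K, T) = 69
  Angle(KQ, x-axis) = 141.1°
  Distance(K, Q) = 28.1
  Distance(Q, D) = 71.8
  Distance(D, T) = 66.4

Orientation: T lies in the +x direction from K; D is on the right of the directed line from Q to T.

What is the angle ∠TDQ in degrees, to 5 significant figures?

84.006°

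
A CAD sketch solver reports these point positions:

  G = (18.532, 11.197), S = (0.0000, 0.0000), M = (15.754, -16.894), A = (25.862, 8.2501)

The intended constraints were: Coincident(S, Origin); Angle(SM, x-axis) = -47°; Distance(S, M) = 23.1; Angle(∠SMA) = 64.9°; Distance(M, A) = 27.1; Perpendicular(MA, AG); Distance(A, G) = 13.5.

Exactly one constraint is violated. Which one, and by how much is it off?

Distance(A, G) = 13.5 — off by 5.60.

S = (0.00, 0.00) ✓; SM at -47.00° ✓; |SM| = 23.10 ✓; ∠SMA = 64.90° ✓; |MA| = 27.10 ✓; ∠(MA, AG) = 90.00° ✓; |AG| = 7.900 ✗.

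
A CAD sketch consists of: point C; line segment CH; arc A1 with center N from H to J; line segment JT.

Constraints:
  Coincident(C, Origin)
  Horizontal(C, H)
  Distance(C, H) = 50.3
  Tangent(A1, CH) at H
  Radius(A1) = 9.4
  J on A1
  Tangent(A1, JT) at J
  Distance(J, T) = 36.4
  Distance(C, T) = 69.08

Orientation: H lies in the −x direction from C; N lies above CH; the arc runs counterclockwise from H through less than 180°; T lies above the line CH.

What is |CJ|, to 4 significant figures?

42.88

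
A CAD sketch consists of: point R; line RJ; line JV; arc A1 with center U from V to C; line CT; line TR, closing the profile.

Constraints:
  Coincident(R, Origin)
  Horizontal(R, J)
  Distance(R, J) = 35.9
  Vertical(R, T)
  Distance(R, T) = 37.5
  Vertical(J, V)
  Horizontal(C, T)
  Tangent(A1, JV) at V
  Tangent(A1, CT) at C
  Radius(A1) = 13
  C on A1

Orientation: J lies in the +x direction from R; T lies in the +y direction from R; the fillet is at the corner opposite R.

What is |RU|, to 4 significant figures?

33.54

R is at the origin; R and J share the same y with |RJ| = 35.9 and J on the +x side, so J = (35.90, 0.000). RT is vertical with |RT| = 37.5 and T on the +y side, so T = (0.000, 37.50). The virtual corner opposite R is at (35.90, 37.50). Since A1 is tangent to JV there, UV ⟂ JV and tangency of A1 to CT means the radius UC is perpendicular to CT, with radius 13.0, so the center U sits 13.0 in from both sides at U = (22.90, 24.50). Then |RU| = |U − R| = 33.54.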